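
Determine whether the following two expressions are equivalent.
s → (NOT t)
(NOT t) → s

No, Converse is not equivalent to original (counterexample: t=0, s=0, q=0)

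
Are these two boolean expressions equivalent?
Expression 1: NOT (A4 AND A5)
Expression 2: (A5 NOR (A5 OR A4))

No. Counterexample: with A5=0, A4=1, Expression 1 = 1 but Expression 2 = 0.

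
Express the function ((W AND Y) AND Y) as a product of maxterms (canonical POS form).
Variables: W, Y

ΠM(0, 1, 2) = (W OR Y) AND (W OR NOT Y) AND (NOT W OR Y)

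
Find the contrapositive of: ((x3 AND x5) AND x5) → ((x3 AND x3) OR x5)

Contrapositive: NOT ((x3 AND x3) OR x5) → NOT ((x3 AND x5) AND x5)
Note: A statement and its contrapositive are logically equivalent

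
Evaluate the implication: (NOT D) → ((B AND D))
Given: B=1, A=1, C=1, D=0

Antecedent (NOT D) = 1; consequent ((B AND D)) = 0.
1 → 0 = 0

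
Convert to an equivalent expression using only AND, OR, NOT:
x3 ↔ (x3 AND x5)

(x3 AND (x3 AND x5)) OR (NOT x3 AND NOT (x3 AND x5))
(Biconditional = both true or both false)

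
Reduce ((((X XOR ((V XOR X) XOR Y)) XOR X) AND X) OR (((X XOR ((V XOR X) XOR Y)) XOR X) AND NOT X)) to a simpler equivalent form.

By distribution ((E AND v) OR (E AND NOT v) = E) then XOR self-cancellation ((E XOR v) XOR v = E):
= ((V XOR X) XOR Y)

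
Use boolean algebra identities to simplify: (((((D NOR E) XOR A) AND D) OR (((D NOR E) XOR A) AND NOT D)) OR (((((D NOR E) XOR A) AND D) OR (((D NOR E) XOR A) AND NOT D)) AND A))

By absorption (E OR (E AND v) = E) then distribution ((E AND v) OR (E AND NOT v) = E):
= ((D NOR E) XOR A)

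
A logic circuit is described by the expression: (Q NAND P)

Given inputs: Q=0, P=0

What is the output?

Substituting: (0 NAND 0)
= 1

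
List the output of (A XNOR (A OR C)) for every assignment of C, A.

C | A | Output
--------------
0 | 0 | 1
0 | 1 | 1
1 | 0 | 0
1 | 1 | 1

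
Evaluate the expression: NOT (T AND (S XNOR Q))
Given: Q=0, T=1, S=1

Substituting: NOT (1 AND (1 XNOR 0))
= 1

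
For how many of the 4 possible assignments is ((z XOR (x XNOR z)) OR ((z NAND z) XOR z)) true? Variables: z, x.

Satisfying assignments: (0,0), (0,1), (1,0), (1,1)
Count: 4 out of 4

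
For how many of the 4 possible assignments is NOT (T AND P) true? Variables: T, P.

Satisfying assignments: (0,0), (0,1), (1,0)
Count: 3 out of 4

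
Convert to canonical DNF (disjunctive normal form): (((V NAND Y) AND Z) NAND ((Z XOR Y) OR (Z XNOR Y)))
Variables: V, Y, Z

(NOT V AND NOT Y AND NOT Z) OR (NOT V AND Y AND NOT Z) OR (V AND NOT Y AND NOT Z) OR (V AND Y AND NOT Z) OR (V AND Y AND Z)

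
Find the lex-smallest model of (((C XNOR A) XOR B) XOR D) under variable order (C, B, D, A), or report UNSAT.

C=0, B=0, D=0, A=0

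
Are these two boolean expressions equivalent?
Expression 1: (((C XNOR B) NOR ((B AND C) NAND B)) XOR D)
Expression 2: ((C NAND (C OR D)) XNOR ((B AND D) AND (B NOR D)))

No. Counterexample: with C=0, B=0, D=1, Expression 1 = 1 but Expression 2 = 0.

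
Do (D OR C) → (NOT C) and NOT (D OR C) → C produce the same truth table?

No, Inverse is not equivalent to original (counterexample: C=0, D=0)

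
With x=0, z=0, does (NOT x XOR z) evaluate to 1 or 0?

Substituting: (NOT 0 XOR 0)
= 1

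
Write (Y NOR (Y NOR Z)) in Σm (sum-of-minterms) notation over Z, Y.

Σm(2) = (Z AND NOT Y)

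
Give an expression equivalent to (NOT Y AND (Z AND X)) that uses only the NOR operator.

(((Y NOR Y) NOR (Y NOR Y)) NOR (((Z NOR Z) NOR (X NOR X)) NOR ((Z NOR Z) NOR (X NOR X))))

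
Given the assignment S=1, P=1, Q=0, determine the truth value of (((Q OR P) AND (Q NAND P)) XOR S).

Substituting: (((0 OR 1) AND (0 NAND 1)) XOR 1)
= 0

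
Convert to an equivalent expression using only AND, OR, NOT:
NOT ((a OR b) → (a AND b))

(a OR b) AND NOT (a AND b)
(Negated implication: NOT(A → B) = A AND NOT B)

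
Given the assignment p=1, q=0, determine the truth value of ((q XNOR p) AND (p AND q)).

Substituting: ((0 XNOR 1) AND (1 AND 0))
= 0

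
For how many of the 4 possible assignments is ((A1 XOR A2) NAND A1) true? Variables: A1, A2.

Satisfying assignments: (0,0), (0,1), (1,1)
Count: 3 out of 4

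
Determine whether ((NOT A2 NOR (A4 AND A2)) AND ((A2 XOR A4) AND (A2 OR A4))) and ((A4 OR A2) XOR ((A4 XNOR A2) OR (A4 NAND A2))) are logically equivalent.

No. Counterexample: with A2=0, A4=0, Expression 1 = 0 but Expression 2 = 1.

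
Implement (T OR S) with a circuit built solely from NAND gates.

((T NAND T) NAND (S NAND S))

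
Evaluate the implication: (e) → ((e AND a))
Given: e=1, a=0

Antecedent (e) = 1; consequent ((e AND a)) = 0.
1 → 0 = 0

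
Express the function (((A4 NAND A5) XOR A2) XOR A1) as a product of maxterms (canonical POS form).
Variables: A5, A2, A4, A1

ΠM(1, 3, 4, 6, 9, 10, 12, 15) = (A5 OR A2 OR A4 OR NOT A1) AND (A5 OR A2 OR NOT A4 OR NOT A1) AND (A5 OR NOT A2 OR A4 OR A1) AND (A5 OR NOT A2 OR NOT A4 OR A1) AND (NOT A5 OR A2 OR A4 OR NOT A1) AND (NOT A5 OR A2 OR NOT A4 OR A1) AND (NOT A5 OR NOT A2 OR A4 OR A1) AND (NOT A5 OR NOT A2 OR NOT A4 OR NOT A1)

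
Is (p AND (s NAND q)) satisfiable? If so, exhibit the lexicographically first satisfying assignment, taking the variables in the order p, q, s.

p=1, q=0, s=0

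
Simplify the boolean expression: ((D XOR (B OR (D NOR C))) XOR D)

By XOR self-cancellation ((E XOR v) XOR v = E):
= (B OR (D NOR C))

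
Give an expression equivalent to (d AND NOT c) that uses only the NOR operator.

((d NOR d) NOR ((c NOR c) NOR (c NOR c)))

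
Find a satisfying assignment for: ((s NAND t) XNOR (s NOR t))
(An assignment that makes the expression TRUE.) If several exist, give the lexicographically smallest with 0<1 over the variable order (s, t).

s=0, t=0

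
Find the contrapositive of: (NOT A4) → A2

Contrapositive: NOT A2 → A4
Note: A statement and its contrapositive are logically equivalent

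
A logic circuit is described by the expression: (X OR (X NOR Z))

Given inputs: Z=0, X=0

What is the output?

Substituting: (0 OR (0 NOR 0))
= 1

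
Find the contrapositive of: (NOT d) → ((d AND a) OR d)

Contrapositive: NOT ((d AND a) OR d) → d
Note: A statement and its contrapositive are logically equivalent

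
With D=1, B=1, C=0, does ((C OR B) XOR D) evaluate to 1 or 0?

Substituting: ((0 OR 1) XOR 1)
= 0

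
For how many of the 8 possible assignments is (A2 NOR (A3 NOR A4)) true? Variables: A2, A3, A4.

Satisfying assignments: (0,0,1), (0,1,0), (0,1,1)
Count: 3 out of 8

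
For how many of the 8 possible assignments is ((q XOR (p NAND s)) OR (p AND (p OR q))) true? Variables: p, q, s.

Satisfying assignments: (0,0,0), (0,0,1), (1,0,0), (1,0,1), (1,1,0), (1,1,1)
Count: 6 out of 8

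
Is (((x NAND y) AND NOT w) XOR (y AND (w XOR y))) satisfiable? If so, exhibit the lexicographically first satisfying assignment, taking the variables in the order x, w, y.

x=0, w=0, y=0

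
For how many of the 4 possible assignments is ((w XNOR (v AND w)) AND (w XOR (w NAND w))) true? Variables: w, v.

Satisfying assignments: (0,0), (0,1), (1,1)
Count: 3 out of 4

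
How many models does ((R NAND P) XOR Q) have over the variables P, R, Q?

Satisfying assignments: (0,0,0), (0,1,0), (1,0,0), (1,1,1)
Count: 4 out of 8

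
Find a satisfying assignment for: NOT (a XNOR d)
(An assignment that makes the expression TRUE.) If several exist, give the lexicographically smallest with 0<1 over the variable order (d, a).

d=0, a=1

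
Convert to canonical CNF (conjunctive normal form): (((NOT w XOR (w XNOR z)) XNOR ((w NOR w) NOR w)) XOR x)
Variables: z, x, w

(z OR NOT x OR w) AND (z OR NOT x OR NOT w) AND (NOT z OR x OR w) AND (NOT z OR x OR NOT w)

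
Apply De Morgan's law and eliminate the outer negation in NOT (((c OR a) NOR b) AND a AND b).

NOT ((c OR a) NOR b) OR NOT a OR NOT b
De Morgan's: NOT(AND of terms) = OR of negations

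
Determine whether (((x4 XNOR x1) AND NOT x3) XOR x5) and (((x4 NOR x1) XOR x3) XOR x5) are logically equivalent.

No. Counterexample: with x1=0, x3=1, x5=0, x4=1, Expression 1 = 0 but Expression 2 = 1.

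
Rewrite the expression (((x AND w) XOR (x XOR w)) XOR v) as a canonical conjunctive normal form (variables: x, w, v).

(x OR w OR v) AND (x OR NOT w OR NOT v) AND (NOT x OR w OR NOT v) AND (NOT x OR NOT w OR NOT v)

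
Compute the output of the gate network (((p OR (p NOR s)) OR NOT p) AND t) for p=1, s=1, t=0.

Substituting: (((1 OR (1 NOR 1)) OR NOT 1) AND 0)
= 0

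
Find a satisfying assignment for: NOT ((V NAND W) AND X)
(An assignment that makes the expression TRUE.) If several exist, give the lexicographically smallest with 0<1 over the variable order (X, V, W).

X=0, V=0, W=0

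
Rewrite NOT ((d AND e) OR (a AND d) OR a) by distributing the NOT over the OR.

NOT (d AND e) AND NOT (a AND d) AND NOT a
De Morgan's: NOT(OR of terms) = AND of negations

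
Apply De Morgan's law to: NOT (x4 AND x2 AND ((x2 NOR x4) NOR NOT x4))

NOT x4 OR NOT x2 OR NOT ((x2 NOR x4) NOR NOT x4)
De Morgan's: NOT(AND of terms) = OR of negations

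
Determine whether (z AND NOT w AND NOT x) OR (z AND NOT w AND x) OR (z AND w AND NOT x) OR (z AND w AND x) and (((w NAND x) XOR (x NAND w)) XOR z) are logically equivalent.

Yes, they are equivalent — the two output columns agree on all 8 assignments:
z | w | x | Expression 1 | Expression 2
---------------------------------------
0 | 0 | 0 | 0 | 0
0 | 0 | 1 | 0 | 0
0 | 1 | 0 | 0 | 0
0 | 1 | 1 | 0 | 0
1 | 0 | 0 | 1 | 1
1 | 0 | 1 | 1 | 1
1 | 1 | 0 | 1 | 1
1 | 1 | 1 | 1 | 1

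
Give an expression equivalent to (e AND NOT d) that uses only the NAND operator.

((e NAND (d NAND d)) NAND (e NAND (d NAND d)))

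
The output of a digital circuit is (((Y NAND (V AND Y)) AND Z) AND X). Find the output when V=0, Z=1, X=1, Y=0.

Substituting: (((0 NAND (0 AND 0)) AND 1) AND 1)
= 1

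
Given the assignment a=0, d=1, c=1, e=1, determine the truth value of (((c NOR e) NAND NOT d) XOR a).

Substituting: (((1 NOR 1) NAND NOT 1) XOR 0)
= 1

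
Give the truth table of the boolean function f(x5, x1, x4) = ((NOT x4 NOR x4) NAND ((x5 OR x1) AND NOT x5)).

x5 | x1 | x4 | Output
---------------------
0 | 0 | 0 | 1
0 | 0 | 1 | 1
0 | 1 | 0 | 1
0 | 1 | 1 | 1
1 | 0 | 0 | 1
1 | 0 | 1 | 1
1 | 1 | 0 | 1
1 | 1 | 1 | 1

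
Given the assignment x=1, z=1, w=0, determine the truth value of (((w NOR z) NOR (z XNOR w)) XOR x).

Substituting: (((0 NOR 1) NOR (1 XNOR 0)) XOR 1)
= 0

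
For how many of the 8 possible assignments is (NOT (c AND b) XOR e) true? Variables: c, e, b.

Satisfying assignments: (0,0,0), (0,0,1), (1,0,0), (1,1,1)
Count: 4 out of 8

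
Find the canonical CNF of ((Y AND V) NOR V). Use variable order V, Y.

(NOT V OR Y) AND (NOT V OR NOT Y)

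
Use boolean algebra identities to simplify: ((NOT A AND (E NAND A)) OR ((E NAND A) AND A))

By distribution ((E AND v) OR (E AND NOT v) = E):
= (E NAND A)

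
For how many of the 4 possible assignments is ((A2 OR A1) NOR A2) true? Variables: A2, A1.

Satisfying assignments: (0,0)
Count: 1 out of 4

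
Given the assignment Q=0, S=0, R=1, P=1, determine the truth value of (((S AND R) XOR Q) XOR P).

Substituting: (((0 AND 1) XOR 0) XOR 1)
= 1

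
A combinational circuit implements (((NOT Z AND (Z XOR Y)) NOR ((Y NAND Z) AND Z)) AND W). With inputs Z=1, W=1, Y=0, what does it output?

Substituting: (((NOT 1 AND (1 XOR 0)) NOR ((0 NAND 1) AND 1)) AND 1)
= 0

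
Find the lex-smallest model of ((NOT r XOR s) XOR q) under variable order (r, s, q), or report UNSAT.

r=0, s=0, q=0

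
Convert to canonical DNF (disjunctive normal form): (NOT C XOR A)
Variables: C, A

(NOT C AND NOT A) OR (C AND A)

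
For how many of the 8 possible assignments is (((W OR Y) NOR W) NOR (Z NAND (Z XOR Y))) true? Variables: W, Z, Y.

Satisfying assignments: (1,1,0)
Count: 1 out of 8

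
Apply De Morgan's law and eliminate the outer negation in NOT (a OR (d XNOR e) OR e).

NOT a AND NOT (d XNOR e) AND NOT e
De Morgan's: NOT(OR of terms) = AND of negations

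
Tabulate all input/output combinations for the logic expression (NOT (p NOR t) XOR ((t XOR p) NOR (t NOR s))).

t | s | p | Output
------------------
0 | 0 | 0 | 0
0 | 0 | 1 | 1
0 | 1 | 0 | 1
0 | 1 | 1 | 1
1 | 0 | 0 | 1
1 | 0 | 1 | 0
1 | 1 | 0 | 1
1 | 1 | 1 | 0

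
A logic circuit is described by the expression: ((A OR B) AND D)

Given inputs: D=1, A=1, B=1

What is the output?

Substituting: ((1 OR 1) AND 1)
= 1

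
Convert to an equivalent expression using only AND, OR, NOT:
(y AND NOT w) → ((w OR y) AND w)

NOT (y AND NOT w) OR ((w OR y) AND w)
(Implication elimination: A → B = NOT A OR B)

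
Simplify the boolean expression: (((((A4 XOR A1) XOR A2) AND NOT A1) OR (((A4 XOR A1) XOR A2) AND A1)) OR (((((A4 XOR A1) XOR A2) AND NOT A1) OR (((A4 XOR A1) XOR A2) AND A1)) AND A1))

By absorption (E OR (E AND v) = E) then distribution ((E AND v) OR (E AND NOT v) = E):
= ((A4 XOR A1) XOR A2)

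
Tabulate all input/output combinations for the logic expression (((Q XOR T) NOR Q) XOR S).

S | Q | T | Output
------------------
0 | 0 | 0 | 1
0 | 0 | 1 | 0
0 | 1 | 0 | 0
0 | 1 | 1 | 0
1 | 0 | 0 | 0
1 | 0 | 1 | 1
1 | 1 | 0 | 1
1 | 1 | 1 | 1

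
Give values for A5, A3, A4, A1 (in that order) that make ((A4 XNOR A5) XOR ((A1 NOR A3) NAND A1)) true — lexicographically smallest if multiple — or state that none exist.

A5=0, A3=0, A4=1, A1=0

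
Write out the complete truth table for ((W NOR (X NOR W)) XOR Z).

X | W | Z | Output
------------------
0 | 0 | 0 | 0
0 | 0 | 1 | 1
0 | 1 | 0 | 0
0 | 1 | 1 | 1
1 | 0 | 0 | 1
1 | 0 | 1 | 0
1 | 1 | 0 | 0
1 | 1 | 1 | 1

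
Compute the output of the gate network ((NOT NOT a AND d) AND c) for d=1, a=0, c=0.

Substituting: ((NOT NOT 0 AND 1) AND 0)
= 0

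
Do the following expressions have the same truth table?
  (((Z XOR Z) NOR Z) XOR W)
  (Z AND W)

No. Counterexample: with W=0, Z=0, Expression 1 = 1 but Expression 2 = 0.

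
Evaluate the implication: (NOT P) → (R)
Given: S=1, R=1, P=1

Antecedent (NOT P) = 0; consequent (R) = 1.
0 → 1 = 1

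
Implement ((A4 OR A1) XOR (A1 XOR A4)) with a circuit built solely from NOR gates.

((((((A4 NOR A1) NOR (A4 NOR A1)) NOR ((((A1 NOR A4) NOR (A1 NOR A4)) NOR ((A1 NOR A4) NOR (A1 NOR A4))) NOR ((((A1 NOR A1) NOR (A4 NOR A4)) NOR ((A1 NOR A1) NOR (A4 NOR A4))) NOR (((A1 NOR A1) NOR (A4 NOR A4)) NOR ((A1 NOR A1) NOR (A4 NOR A4)))))) NOR (((A4 NOR A1) NOR (A4 NOR A1)) NOR ((((A1 NOR A4) NOR (A1 NOR A4)) NOR ((A1 NOR A4) NOR (A1 NOR A4))) NOR ((((A1 NOR A1) NOR (A4 NOR A4)) NOR ((A1 NOR A1) NOR (A4 NOR A4))) NOR (((A1 NOR A1) NOR (A4 NOR A4)) NOR ((A1 NOR A1) NOR (A4 NOR A4))))))) NOR ((((A4 NOR A1) NOR (A4 NOR A1)) NOR ((((A1 NOR A4) NOR (A1 NOR A4)) NOR ((A1 NOR A4) NOR (A1 NOR A4))) NOR ((((A1 NOR A1) NOR (A4 NOR A4)) NOR ((A1 NOR A1) NOR (A4 NOR A4))) NOR (((A1 NOR A1) NOR (A4 NOR A4)) NOR ((A1 NOR A1) NOR (A4 NOR A4)))))) NOR (((A4 NOR A1) NOR (A4 NOR A1)) NOR ((((A1 NOR A4) NOR (A1 NOR A4)) NOR ((A1 NOR A4) NOR (A1 NOR A4))) NOR ((((A1 NOR A1) NOR (A4 NOR A4)) NOR ((A1 NOR A1) NOR (A4 NOR A4))) NOR (((A1 NOR A1) NOR (A4 NOR A4)) NOR ((A1 NOR A1) NOR (A4 NOR A4)))))))) NOR ((((((A4 NOR A1) NOR (A4 NOR A1)) NOR ((A4 NOR A1) NOR (A4 NOR A1))) NOR (((((A1 NOR A4) NOR (A1 NOR A4)) NOR ((A1 NOR A4) NOR (A1 NOR A4))) NOR ((((A1 NOR A1) NOR (A4 NOR A4)) NOR ((A1 NOR A1) NOR (A4 NOR A4))) NOR (((A1 NOR A1) NOR (A4 NOR A4)) NOR ((A1 NOR A1) NOR (A4 NOR A4))))) NOR ((((A1 NOR A4) NOR (A1 NOR A4)) NOR ((A1 NOR A4) NOR (A1 NOR A4))) NOR ((((A1 NOR A1) NOR (A4 NOR A4)) NOR ((A1 NOR A1) NOR (A4 NOR A4))) NOR (((A1 NOR A1) NOR (A4 NOR A4)) NOR ((A1 NOR A1) NOR (A4 NOR A4))))))) NOR ((((A4 NOR A1) NOR (A4 NOR A1)) NOR ((A4 NOR A1) NOR (A4 NOR A1))) NOR (((((A1 NOR A4) NOR (A1 NOR A4)) NOR ((A1 NOR A4) NOR (A1 NOR A4))) NOR ((((A1 NOR A1) NOR (A4 NOR A4)) NOR ((A1 NOR A1) NOR (A4 NOR A4))) NOR (((A1 NOR A1) NOR (A4 NOR A4)) NOR ((A1 NOR A1) NOR (A4 NOR A4))))) NOR ((((A1 NOR A4) NOR (A1 NOR A4)) NOR ((A1 NOR A4) NOR (A1 NOR A4))) NOR ((((A1 NOR A1) NOR (A4 NOR A4)) NOR ((A1 NOR A1) NOR (A4 NOR A4))) NOR (((A1 NOR A1) NOR (A4 NOR A4)) NOR ((A1 NOR A1) NOR (A4 NOR A4)))))))) NOR (((((A4 NOR A1) NOR (A4 NOR A1)) NOR ((A4 NOR A1) NOR (A4 NOR A1))) NOR (((((A1 NOR A4) NOR (A1 NOR A4)) NOR ((A1 NOR A4) NOR (A1 NOR A4))) NOR ((((A1 NOR A1) NOR (A4 NOR A4)) NOR ((A1 NOR A1) NOR (A4 NOR A4))) NOR (((A1 NOR A1) NOR (A4 NOR A4)) NOR ((A1 NOR A1) NOR (A4 NOR A4))))) NOR ((((A1 NOR A4) NOR (A1 NOR A4)) NOR ((A1 NOR A4) NOR (A1 NOR A4))) NOR ((((A1 NOR A1) NOR (A4 NOR A4)) NOR ((A1 NOR A1) NOR (A4 NOR A4))) NOR (((A1 NOR A1) NOR (A4 NOR A4)) NOR ((A1 NOR A1) NOR (A4 NOR A4))))))) NOR ((((A4 NOR A1) NOR (A4 NOR A1)) NOR ((A4 NOR A1) NOR (A4 NOR A1))) NOR (((((A1 NOR A4) NOR (A1 NOR A4)) NOR ((A1 NOR A4) NOR (A1 NOR A4))) NOR ((((A1 NOR A1) NOR (A4 NOR A4)) NOR ((A1 NOR A1) NOR (A4 NOR A4))) NOR (((A1 NOR A1) NOR (A4 NOR A4)) NOR ((A1 NOR A1) NOR (A4 NOR A4))))) NOR ((((A1 NOR A4) NOR (A1 NOR A4)) NOR ((A1 NOR A4) NOR (A1 NOR A4))) NOR ((((A1 NOR A1) NOR (A4 NOR A4)) NOR ((A1 NOR A1) NOR (A4 NOR A4))) NOR (((A1 NOR A1) NOR (A4 NOR A4)) NOR ((A1 NOR A1) NOR (A4 NOR A4))))))))))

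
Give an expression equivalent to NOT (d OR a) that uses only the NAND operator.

(((d NAND d) NAND (a NAND a)) NAND ((d NAND d) NAND (a NAND a)))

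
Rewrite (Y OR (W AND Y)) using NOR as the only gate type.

((Y NOR ((W NOR W) NOR (Y NOR Y))) NOR (Y NOR ((W NOR W) NOR (Y NOR Y))))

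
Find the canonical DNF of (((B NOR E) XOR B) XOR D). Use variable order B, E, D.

(NOT B AND NOT E AND NOT D) OR (NOT B AND E AND D) OR (B AND NOT E AND NOT D) OR (B AND E AND NOT D)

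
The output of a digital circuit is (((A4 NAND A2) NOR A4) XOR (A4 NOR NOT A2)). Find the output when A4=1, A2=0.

Substituting: (((1 NAND 0) NOR 1) XOR (1 NOR NOT 0))
= 0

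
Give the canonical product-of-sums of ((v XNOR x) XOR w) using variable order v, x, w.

ΠM(1, 2, 4, 7) = (v OR x OR NOT w) AND (v OR NOT x OR w) AND (NOT v OR x OR w) AND (NOT v OR NOT x OR NOT w)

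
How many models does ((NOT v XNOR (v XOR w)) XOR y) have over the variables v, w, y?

Satisfying assignments: (0,0,1), (0,1,0), (1,0,1), (1,1,0)
Count: 4 out of 8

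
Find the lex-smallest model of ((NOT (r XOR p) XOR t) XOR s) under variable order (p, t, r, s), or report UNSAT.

p=0, t=0, r=0, s=0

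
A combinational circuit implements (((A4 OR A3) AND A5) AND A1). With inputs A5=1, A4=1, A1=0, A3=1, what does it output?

Substituting: (((1 OR 1) AND 1) AND 0)
= 0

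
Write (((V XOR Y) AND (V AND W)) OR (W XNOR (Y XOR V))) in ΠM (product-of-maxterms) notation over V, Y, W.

ΠM(1, 2, 4, 7) = (V OR Y OR NOT W) AND (V OR NOT Y OR W) AND (NOT V OR Y OR W) AND (NOT V OR NOT Y OR NOT W)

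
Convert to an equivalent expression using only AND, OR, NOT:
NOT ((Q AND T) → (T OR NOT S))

(Q AND T) AND NOT (T OR NOT S)
(Negated implication: NOT(A → B) = A AND NOT B)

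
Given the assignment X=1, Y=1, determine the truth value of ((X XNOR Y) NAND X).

Substituting: ((1 XNOR 1) NAND 1)
= 0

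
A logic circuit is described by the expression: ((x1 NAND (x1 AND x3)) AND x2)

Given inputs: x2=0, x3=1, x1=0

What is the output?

Substituting: ((0 NAND (0 AND 1)) AND 0)
= 0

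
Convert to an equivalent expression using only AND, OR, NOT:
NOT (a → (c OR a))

a AND NOT (c OR a)
(Negated implication: NOT(A → B) = A AND NOT B)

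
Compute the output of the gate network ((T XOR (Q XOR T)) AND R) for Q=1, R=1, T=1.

Substituting: ((1 XOR (1 XOR 1)) AND 1)
= 1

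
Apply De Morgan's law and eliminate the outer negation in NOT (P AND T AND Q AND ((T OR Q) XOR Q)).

NOT P OR NOT T OR NOT Q OR NOT ((T OR Q) XOR Q)
De Morgan's: NOT(AND of terms) = OR of negations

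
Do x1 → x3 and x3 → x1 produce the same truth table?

No, Converse is not equivalent to original (counterexample: x3=0, x1=1)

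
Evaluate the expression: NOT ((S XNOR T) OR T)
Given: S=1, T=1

Substituting: NOT ((1 XNOR 1) OR 1)
= 0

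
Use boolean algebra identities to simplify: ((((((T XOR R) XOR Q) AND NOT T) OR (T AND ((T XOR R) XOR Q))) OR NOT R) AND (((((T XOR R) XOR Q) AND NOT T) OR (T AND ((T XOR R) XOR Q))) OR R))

By distribution ((E OR v) AND (E OR NOT v) = E) then distribution ((E AND v) OR (E AND NOT v) = E):
= ((T XOR R) XOR Q)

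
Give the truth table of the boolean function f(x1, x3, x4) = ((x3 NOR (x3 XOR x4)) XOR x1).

x1 | x3 | x4 | Output
---------------------
0 | 0 | 0 | 1
0 | 0 | 1 | 0
0 | 1 | 0 | 0
0 | 1 | 1 | 0
1 | 0 | 0 | 0
1 | 0 | 1 | 1
1 | 1 | 0 | 1
1 | 1 | 1 | 1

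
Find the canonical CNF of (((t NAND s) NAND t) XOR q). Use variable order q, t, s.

(q OR NOT t OR s) AND (NOT q OR t OR s) AND (NOT q OR t OR NOT s) AND (NOT q OR NOT t OR NOT s)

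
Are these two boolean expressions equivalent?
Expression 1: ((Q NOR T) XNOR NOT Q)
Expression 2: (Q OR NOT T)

Yes, they are equivalent — the two output columns agree on all 4 assignments:
Q | T | Expression 1 | Expression 2
-----------------------------------
0 | 0 | 1 | 1
0 | 1 | 0 | 0
1 | 0 | 1 | 1
1 | 1 | 1 | 1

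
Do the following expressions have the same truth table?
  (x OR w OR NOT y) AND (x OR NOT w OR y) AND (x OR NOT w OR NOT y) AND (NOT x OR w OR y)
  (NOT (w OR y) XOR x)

Yes, they are equivalent — the two output columns agree on all 8 assignments:
x | w | y | Expression 1 | Expression 2
---------------------------------------
0 | 0 | 0 | 1 | 1
0 | 0 | 1 | 0 | 0
0 | 1 | 0 | 0 | 0
0 | 1 | 1 | 0 | 0
1 | 0 | 0 | 0 | 0
1 | 0 | 1 | 1 | 1
1 | 1 | 0 | 1 | 1
1 | 1 | 1 | 1 | 1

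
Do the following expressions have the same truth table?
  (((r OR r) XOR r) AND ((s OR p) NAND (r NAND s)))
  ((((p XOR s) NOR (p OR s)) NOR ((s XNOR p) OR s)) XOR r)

No. Counterexample: with s=0, r=0, p=1, Expression 1 = 0 but Expression 2 = 1.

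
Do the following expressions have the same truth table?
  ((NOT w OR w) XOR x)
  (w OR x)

No. Counterexample: with x=0, w=0, Expression 1 = 1 but Expression 2 = 0.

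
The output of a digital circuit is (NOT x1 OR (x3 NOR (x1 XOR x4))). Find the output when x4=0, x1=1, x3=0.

Substituting: (NOT 1 OR (0 NOR (1 XOR 0)))
= 0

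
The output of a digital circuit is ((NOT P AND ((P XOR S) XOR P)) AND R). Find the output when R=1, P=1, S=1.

Substituting: ((NOT 1 AND ((1 XOR 1) XOR 1)) AND 1)
= 0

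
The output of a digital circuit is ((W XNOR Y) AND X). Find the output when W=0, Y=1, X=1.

Substituting: ((0 XNOR 1) AND 1)
= 0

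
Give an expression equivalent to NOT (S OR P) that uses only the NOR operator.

(((S NOR P) NOR (S NOR P)) NOR ((S NOR P) NOR (S NOR P)))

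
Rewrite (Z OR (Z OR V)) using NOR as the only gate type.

((Z NOR ((Z NOR V) NOR (Z NOR V))) NOR (Z NOR ((Z NOR V) NOR (Z NOR V))))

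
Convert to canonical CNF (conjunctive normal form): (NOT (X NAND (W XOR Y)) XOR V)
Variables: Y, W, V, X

(Y OR W OR V OR X) AND (Y OR W OR V OR NOT X) AND (Y OR NOT W OR V OR X) AND (Y OR NOT W OR NOT V OR NOT X) AND (NOT Y OR W OR V OR X) AND (NOT Y OR W OR NOT V OR NOT X) AND (NOT Y OR NOT W OR V OR X) AND (NOT Y OR NOT W OR V OR NOT X)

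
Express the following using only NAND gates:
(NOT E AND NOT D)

(((E NAND E) NAND (D NAND D)) NAND ((E NAND E) NAND (D NAND D)))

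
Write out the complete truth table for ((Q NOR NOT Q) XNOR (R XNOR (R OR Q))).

R | Q | Output
--------------
0 | 0 | 0
0 | 1 | 1
1 | 0 | 0
1 | 1 | 0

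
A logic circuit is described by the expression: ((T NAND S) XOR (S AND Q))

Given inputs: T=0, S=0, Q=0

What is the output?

Substituting: ((0 NAND 0) XOR (0 AND 0))
= 1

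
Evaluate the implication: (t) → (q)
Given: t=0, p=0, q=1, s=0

Antecedent (t) = 0; consequent (q) = 1.
0 → 1 = 1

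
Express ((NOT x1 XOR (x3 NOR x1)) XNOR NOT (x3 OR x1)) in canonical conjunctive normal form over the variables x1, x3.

(x1 OR x3) AND (x1 OR NOT x3)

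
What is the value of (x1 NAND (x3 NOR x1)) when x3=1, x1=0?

Substituting: (0 NAND (1 NOR 0))
= 1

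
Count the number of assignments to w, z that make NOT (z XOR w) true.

Satisfying assignments: (0,0), (1,1)
Count: 2 out of 4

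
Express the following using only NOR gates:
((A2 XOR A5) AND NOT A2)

((((((A2 NOR A5) NOR (A2 NOR A5)) NOR ((A2 NOR A5) NOR (A2 NOR A5))) NOR ((((A2 NOR A2) NOR (A5 NOR A5)) NOR ((A2 NOR A2) NOR (A5 NOR A5))) NOR (((A2 NOR A2) NOR (A5 NOR A5)) NOR ((A2 NOR A2) NOR (A5 NOR A5))))) NOR ((((A2 NOR A5) NOR (A2 NOR A5)) NOR ((A2 NOR A5) NOR (A2 NOR A5))) NOR ((((A2 NOR A2) NOR (A5 NOR A5)) NOR ((A2 NOR A2) NOR (A5 NOR A5))) NOR (((A2 NOR A2) NOR (A5 NOR A5)) NOR ((A2 NOR A2) NOR (A5 NOR A5)))))) NOR ((A2 NOR A2) NOR (A2 NOR A2)))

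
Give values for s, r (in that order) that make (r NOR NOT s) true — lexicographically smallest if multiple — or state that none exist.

s=1, r=0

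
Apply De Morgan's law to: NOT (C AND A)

NOT C OR NOT A
De Morgan's: NOT(AND of terms) = OR of negations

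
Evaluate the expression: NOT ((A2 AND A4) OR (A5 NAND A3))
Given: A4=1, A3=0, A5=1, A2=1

Substituting: NOT ((1 AND 1) OR (1 NAND 0))
= 0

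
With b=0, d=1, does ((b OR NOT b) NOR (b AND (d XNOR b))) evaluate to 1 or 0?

Substituting: ((0 OR NOT 0) NOR (0 AND (1 XNOR 0)))
= 0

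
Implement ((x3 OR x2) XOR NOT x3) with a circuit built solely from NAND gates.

((((x3 NAND x3) NAND (x2 NAND x2)) NAND (((x3 NAND x3) NAND (x2 NAND x2)) NAND (x3 NAND x3))) NAND ((x3 NAND x3) NAND (((x3 NAND x3) NAND (x2 NAND x2)) NAND (x3 NAND x3))))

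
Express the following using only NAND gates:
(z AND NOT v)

((z NAND (v NAND v)) NAND (z NAND (v NAND v)))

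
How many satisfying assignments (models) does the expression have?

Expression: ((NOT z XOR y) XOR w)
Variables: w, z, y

Satisfying assignments: (0,0,0), (0,1,1), (1,0,1), (1,1,0)
Count: 4 out of 8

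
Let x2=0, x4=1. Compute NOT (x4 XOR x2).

Substituting: NOT (1 XOR 0)
= 0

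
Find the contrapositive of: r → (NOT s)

Contrapositive: s → NOT r
Note: A statement and its contrapositive are logically equivalent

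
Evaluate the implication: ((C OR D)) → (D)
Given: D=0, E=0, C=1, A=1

Antecedent ((C OR D)) = 1; consequent (D) = 0.
1 → 0 = 0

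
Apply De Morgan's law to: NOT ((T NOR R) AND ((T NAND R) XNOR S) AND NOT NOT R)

NOT (T NOR R) OR NOT ((T NAND R) XNOR S) OR NOT R
De Morgan's: NOT(AND of terms) = OR of negations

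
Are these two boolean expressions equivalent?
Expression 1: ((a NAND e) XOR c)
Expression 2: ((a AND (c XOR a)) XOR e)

No. Counterexample: with c=0, e=0, a=0, Expression 1 = 1 but Expression 2 = 0.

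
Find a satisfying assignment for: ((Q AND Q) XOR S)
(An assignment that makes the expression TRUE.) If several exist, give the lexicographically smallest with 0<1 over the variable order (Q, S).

Q=0, S=1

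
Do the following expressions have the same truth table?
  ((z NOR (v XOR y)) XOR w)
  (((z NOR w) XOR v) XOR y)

No. Counterexample: with z=1, y=0, w=0, v=1, Expression 1 = 0 but Expression 2 = 1.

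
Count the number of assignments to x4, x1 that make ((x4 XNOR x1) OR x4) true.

Satisfying assignments: (0,0), (1,0), (1,1)
Count: 3 out of 4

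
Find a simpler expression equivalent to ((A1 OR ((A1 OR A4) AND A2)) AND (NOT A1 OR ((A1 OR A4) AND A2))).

By distribution ((E OR v) AND (E OR NOT v) = E):
= ((A1 OR A4) AND A2)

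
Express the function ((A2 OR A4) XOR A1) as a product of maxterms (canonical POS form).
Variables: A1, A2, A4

ΠM(0, 5, 6, 7) = (A1 OR A2 OR A4) AND (NOT A1 OR A2 OR NOT A4) AND (NOT A1 OR NOT A2 OR A4) AND (NOT A1 OR NOT A2 OR NOT A4)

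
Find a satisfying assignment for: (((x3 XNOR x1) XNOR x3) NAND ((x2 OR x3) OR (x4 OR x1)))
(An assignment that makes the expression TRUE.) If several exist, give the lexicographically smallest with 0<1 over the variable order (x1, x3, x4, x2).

x1=0, x3=0, x4=0, x2=0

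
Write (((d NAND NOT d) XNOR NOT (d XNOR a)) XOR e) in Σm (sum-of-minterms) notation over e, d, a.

Σm(1, 2, 4, 7) = (NOT e AND NOT d AND a) OR (NOT e AND d AND NOT a) OR (e AND NOT d AND NOT a) OR (e AND d AND a)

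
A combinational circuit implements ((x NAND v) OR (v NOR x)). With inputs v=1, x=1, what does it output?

Substituting: ((1 NAND 1) OR (1 NOR 1))
= 0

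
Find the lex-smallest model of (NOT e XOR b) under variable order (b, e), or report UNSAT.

b=0, e=0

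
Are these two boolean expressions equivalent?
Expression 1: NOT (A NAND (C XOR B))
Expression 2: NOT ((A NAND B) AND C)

No. Counterexample: with A=0, C=0, B=0, Expression 1 = 0 but Expression 2 = 1.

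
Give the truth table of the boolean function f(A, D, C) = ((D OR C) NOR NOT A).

A | D | C | Output
------------------
0 | 0 | 0 | 0
0 | 0 | 1 | 0
0 | 1 | 0 | 0
0 | 1 | 1 | 0
1 | 0 | 0 | 1
1 | 0 | 1 | 0
1 | 1 | 0 | 0
1 | 1 | 1 | 0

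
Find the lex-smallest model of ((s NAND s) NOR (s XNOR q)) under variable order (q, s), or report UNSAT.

q=0, s=1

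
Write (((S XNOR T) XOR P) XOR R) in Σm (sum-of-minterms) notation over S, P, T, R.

Σm(0, 3, 5, 6, 9, 10, 12, 15) = (NOT S AND NOT P AND NOT T AND NOT R) OR (NOT S AND NOT P AND T AND R) OR (NOT S AND P AND NOT T AND R) OR (NOT S AND P AND T AND NOT R) OR (S AND NOT P AND NOT T AND R) OR (S AND NOT P AND T AND NOT R) OR (S AND P AND NOT T AND NOT R) OR (S AND P AND T AND R)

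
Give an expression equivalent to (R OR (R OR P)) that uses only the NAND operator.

((R NAND R) NAND (((R NAND R) NAND (P NAND P)) NAND ((R NAND R) NAND (P NAND P))))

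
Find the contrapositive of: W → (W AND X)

Contrapositive: NOT (W AND X) → NOT W
Note: A statement and its contrapositive are logically equivalent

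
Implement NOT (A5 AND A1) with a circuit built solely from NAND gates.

(((A5 NAND A1) NAND (A5 NAND A1)) NAND ((A5 NAND A1) NAND (A5 NAND A1)))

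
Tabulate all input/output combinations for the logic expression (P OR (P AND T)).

P | T | Output
--------------
0 | 0 | 0
0 | 1 | 0
1 | 0 | 1
1 | 1 | 1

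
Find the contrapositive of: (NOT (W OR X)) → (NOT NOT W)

Contrapositive: NOT W → (W OR X)
Note: A statement and its contrapositive are logically equivalent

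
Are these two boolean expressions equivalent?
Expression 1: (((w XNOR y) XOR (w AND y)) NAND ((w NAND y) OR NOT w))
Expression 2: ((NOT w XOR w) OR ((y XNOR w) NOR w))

No. Counterexample: with y=0, w=0, Expression 1 = 0 but Expression 2 = 1.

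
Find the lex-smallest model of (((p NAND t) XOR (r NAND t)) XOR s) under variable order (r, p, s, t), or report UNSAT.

r=0, p=0, s=1, t=0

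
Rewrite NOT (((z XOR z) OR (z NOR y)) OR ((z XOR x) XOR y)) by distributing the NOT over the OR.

NOT ((z XOR z) OR (z NOR y)) AND NOT ((z XOR x) XOR y)
De Morgan's: NOT(OR of terms) = AND of negations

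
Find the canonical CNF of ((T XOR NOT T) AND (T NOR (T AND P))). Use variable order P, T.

(P OR NOT T) AND (NOT P OR NOT T)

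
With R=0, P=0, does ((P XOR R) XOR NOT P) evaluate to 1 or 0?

Substituting: ((0 XOR 0) XOR NOT 0)
= 1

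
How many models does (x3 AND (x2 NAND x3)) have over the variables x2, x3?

Satisfying assignments: (0,1)
Count: 1 out of 4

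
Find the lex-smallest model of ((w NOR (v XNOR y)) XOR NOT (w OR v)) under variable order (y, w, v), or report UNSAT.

y=0, w=0, v=0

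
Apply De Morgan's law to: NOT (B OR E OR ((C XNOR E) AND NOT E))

NOT B AND NOT E AND NOT ((C XNOR E) AND NOT E)
De Morgan's: NOT(OR of terms) = AND of negations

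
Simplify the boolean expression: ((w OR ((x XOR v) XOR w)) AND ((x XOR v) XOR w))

By absorption (E AND (E OR v) = E):
= ((x XOR v) XOR w)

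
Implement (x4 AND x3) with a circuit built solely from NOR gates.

((x4 NOR x4) NOR (x3 NOR x3))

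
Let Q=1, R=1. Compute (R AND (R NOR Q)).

Substituting: (1 AND (1 NOR 1))
= 0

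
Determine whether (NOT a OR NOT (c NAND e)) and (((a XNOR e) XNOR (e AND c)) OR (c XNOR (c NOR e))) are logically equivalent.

No. Counterexample: with e=0, c=0, a=0, Expression 1 = 1 but Expression 2 = 0.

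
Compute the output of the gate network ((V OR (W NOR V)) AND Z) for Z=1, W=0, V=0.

Substituting: ((0 OR (0 NOR 0)) AND 1)
= 1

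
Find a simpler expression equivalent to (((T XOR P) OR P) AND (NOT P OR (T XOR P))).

By distribution ((E OR v) AND (E OR NOT v) = E):
= (T XOR P)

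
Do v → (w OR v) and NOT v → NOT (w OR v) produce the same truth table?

No, Inverse is not equivalent to original (counterexample: y=0, w=1, v=0)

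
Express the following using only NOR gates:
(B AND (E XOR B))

((B NOR B) NOR (((((E NOR B) NOR (E NOR B)) NOR ((E NOR B) NOR (E NOR B))) NOR ((((E NOR E) NOR (B NOR B)) NOR ((E NOR E) NOR (B NOR B))) NOR (((E NOR E) NOR (B NOR B)) NOR ((E NOR E) NOR (B NOR B))))) NOR ((((E NOR B) NOR (E NOR B)) NOR ((E NOR B) NOR (E NOR B))) NOR ((((E NOR E) NOR (B NOR B)) NOR ((E NOR E) NOR (B NOR B))) NOR (((E NOR E) NOR (B NOR B)) NOR ((E NOR E) NOR (B NOR B)))))))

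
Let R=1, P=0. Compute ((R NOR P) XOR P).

Substituting: ((1 NOR 0) XOR 0)
= 0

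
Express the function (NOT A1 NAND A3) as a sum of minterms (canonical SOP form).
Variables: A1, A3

Σm(0, 2, 3) = (NOT A1 AND NOT A3) OR (A1 AND NOT A3) OR (A1 AND A3)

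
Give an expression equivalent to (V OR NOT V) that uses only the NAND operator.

((V NAND V) NAND ((V NAND V) NAND (V NAND V)))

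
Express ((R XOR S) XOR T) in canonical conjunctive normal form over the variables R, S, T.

(R OR S OR T) AND (R OR NOT S OR NOT T) AND (NOT R OR S OR NOT T) AND (NOT R OR NOT S OR T)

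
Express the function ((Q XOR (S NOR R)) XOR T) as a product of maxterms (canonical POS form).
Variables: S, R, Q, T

ΠM(1, 2, 4, 7, 8, 11, 12, 15) = (S OR R OR Q OR NOT T) AND (S OR R OR NOT Q OR T) AND (S OR NOT R OR Q OR T) AND (S OR NOT R OR NOT Q OR NOT T) AND (NOT S OR R OR Q OR T) AND (NOT S OR R OR NOT Q OR NOT T) AND (NOT S OR NOT R OR Q OR T) AND (NOT S OR NOT R OR NOT Q OR NOT T)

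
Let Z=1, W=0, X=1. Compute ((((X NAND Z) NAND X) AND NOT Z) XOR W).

Substituting: ((((1 NAND 1) NAND 1) AND NOT 1) XOR 0)
= 0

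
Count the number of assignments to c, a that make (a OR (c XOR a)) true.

Satisfying assignments: (0,1), (1,0), (1,1)
Count: 3 out of 4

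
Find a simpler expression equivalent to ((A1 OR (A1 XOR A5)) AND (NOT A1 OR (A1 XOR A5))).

By distribution ((E OR v) AND (E OR NOT v) = E):
= (A1 XOR A5)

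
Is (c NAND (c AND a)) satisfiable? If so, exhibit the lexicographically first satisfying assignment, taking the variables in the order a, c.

a=0, c=0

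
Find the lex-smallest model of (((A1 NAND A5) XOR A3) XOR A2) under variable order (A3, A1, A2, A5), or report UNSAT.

A3=0, A1=0, A2=0, A5=0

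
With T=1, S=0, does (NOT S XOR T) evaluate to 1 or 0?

Substituting: (NOT 0 XOR 1)
= 0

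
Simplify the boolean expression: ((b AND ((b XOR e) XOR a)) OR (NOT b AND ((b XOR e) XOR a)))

By distribution ((E AND v) OR (E AND NOT v) = E):
= ((b XOR e) XOR a)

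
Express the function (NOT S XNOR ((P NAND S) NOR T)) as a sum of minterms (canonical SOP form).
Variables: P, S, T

Σm(2, 3, 7) = (NOT P AND S AND NOT T) OR (NOT P AND S AND T) OR (P AND S AND T)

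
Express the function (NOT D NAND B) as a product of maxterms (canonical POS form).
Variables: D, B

ΠM(1) = (D OR NOT B)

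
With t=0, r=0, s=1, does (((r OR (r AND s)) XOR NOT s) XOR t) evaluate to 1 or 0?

Substituting: (((0 OR (0 AND 1)) XOR NOT 1) XOR 0)
= 0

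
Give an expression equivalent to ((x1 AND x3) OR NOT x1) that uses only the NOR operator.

((((x1 NOR x1) NOR (x3 NOR x3)) NOR (x1 NOR x1)) NOR (((x1 NOR x1) NOR (x3 NOR x3)) NOR (x1 NOR x1)))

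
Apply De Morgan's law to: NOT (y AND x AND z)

NOT y OR NOT x OR NOT z
De Morgan's: NOT(AND of terms) = OR of negations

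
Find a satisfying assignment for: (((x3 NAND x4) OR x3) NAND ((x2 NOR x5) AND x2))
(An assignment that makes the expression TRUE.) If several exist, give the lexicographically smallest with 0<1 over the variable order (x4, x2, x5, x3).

x4=0, x2=0, x5=0, x3=0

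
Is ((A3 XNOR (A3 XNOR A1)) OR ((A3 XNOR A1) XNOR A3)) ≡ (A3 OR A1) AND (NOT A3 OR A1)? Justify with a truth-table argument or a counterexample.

Yes, they are equivalent — the two output columns agree on all 4 assignments:
A3 | A1 | Expression 1 | Expression 2
-------------------------------------
0 | 0 | 0 | 0
0 | 1 | 1 | 1
1 | 0 | 0 | 0
1 | 1 | 1 | 1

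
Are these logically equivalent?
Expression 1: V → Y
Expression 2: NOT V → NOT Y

No, Inverse is not equivalent to original (counterexample: V=0, Y=1, X=0)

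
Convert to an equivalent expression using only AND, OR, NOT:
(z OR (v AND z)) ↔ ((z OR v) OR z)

((z OR (v AND z)) AND ((z OR v) OR z)) OR (NOT (z OR (v AND z)) AND NOT ((z OR v) OR z))
(Biconditional = both true or both false)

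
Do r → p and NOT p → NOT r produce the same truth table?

Yes, Contrapositive is always equivalent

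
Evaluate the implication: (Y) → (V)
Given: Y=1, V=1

Antecedent (Y) = 1; consequent (V) = 1.
1 → 1 = 1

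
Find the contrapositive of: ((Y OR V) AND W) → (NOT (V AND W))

Contrapositive: (V AND W) → NOT ((Y OR V) AND W)
Note: A statement and its contrapositive are logically equivalent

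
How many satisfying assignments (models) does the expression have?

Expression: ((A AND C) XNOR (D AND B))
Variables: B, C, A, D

Satisfying assignments: (0,0,0,0), (0,0,0,1), (0,0,1,0), (0,0,1,1), (0,1,0,0), (0,1,0,1), (1,0,0,0), (1,0,1,0), (1,1,0,0), (1,1,1,1)
Count: 10 out of 16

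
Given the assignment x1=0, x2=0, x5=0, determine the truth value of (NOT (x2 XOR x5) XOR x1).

Substituting: (NOT (0 XOR 0) XOR 0)
= 1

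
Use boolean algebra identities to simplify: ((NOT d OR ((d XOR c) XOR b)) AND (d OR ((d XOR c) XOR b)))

By distribution ((E OR v) AND (E OR NOT v) = E):
= ((d XOR c) XOR b)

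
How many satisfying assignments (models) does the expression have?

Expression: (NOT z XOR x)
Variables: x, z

Satisfying assignments: (0,0), (1,1)
Count: 2 out of 4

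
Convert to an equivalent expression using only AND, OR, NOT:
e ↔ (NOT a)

(e AND (NOT a)) OR (NOT e AND a)
(Biconditional = both true or both false)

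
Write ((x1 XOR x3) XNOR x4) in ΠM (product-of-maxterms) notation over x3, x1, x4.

ΠM(1, 2, 4, 7) = (x3 OR x1 OR NOT x4) AND (x3 OR NOT x1 OR x4) AND (NOT x3 OR x1 OR x4) AND (NOT x3 OR NOT x1 OR NOT x4)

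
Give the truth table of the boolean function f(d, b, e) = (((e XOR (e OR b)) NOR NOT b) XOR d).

d | b | e | Output
------------------
0 | 0 | 0 | 0
0 | 0 | 1 | 0
0 | 1 | 0 | 0
0 | 1 | 1 | 1
1 | 0 | 0 | 1
1 | 0 | 1 | 1
1 | 1 | 0 | 1
1 | 1 | 1 | 0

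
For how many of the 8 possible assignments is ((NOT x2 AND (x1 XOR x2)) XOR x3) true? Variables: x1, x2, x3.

Satisfying assignments: (0,0,1), (0,1,1), (1,0,0), (1,1,1)
Count: 4 out of 8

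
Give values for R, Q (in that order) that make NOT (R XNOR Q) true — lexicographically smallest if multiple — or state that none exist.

R=0, Q=1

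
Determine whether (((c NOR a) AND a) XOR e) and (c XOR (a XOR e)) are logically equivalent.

No. Counterexample: with c=0, e=0, a=1, Expression 1 = 0 but Expression 2 = 1.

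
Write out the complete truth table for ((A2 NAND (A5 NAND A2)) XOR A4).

A5 | A2 | A4 | Output
---------------------
0 | 0 | 0 | 1
0 | 0 | 1 | 0
0 | 1 | 0 | 0
0 | 1 | 1 | 1
1 | 0 | 0 | 1
1 | 0 | 1 | 0
1 | 1 | 0 | 1
1 | 1 | 1 | 0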